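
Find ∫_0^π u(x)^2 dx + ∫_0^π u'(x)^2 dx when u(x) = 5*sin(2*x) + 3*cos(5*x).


||u||_{H^1(0,π)}^2 = -1040/7 + 359*π/2

u'(x) = -15*sin(5*x) + 10*cos(2*x).
Expand u² and (u')² and integrate term by term on (0, π), using: for integers n ≥ 1, ∫_0^π sin²(nx) dx = ∫_0^π cos²(nx) dx = π/2; for n ≠ n', ∫_0^π sin(nx)sin(n'x) dx = ∫_0^π cos(nx)cos(n'x) dx = 0; and by product-to-sum, ∫_0^π sin(nx)cos(n'x) dx = ½∫_0^π [sin((n+n')x) + sin((n−n')x)] dx, which is 0 when n+n' is even and 2n/(n²−n'²) when n+n' is odd (it need not vanish on (0, π)).
  u² squared terms: (3)²·∫cos(5x)² dx = 9·π/2 = 9*π/2;  (5)²·∫sin(2x)² dx = 25·π/2 = 25*π/2.
  u² cross terms: 2·(3)·(5)·∫cos(5x)·sin(2x) dx = 30·(-4/21) = -40/7.
  So ∫_0^π u² dx = 9*π/2 + 25*π/2 − 40/7 = -40/7 + 17*π.
  (u')² squared terms: (-15)²·∫sin(5x)² dx = 225·π/2 = 225*π/2;  (10)²·∫cos(2x)² dx = 100·π/2 = 50*π.
  (u')² cross terms: 2·(-15)·(10)·∫sin(5x)·cos(2x) dx = -300·(10/21) = -1000/7.
  So ∫_0^π (u')² dx = 225*π/2 + 50*π − 1000/7 = -1000/7 + 325*π/2.
||u||_{H^1}^2 = (-40/7 + 17*π) + (-1000/7 + 325*π/2) = -1040/7 + 359*π/2.


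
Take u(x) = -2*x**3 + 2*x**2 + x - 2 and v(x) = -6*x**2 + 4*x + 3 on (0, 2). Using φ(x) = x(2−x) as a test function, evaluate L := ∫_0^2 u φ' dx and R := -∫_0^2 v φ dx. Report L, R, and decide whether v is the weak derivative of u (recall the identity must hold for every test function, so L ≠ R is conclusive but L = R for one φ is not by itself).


LHS = 44/15, RHS = 4/15. No, v is not the weak derivative of u.

u(x) = -2*x**3 + 2*x**2 + x - 2, classical derivative u'(x) = -6*x**2 + 4*x + 1.
φ(x) = x(2−x), so φ'(x) = 2 - 2*x.
Note φ(0) = φ(2) = 0, so the boundary term u·φ vanishes.
LHS = ∫_0^2 u(x) φ'(x) dx = ∫_0^2 (4*x^4 - 8*x^3 + 2*x^2 + 6*x - 4) dx. Term by term:
  ∫_0^2 4*x^4 dx = 128/5;  ∫_0^2 -8*x^3 dx = -32;  ∫_0^2 2*x^2 dx = 16/3;
  ∫_0^2 6*x dx = 12;  ∫_0^2 -4 dx = -8.
Sum: 128/5 − 32 + 16/3 + 12 − 8 = 44/15.
So LHS = 44/15.
∫_0^2 v(x) φ(x) dx = ∫_0^2 (6*x^4 - 16*x^3 + 5*x^2 + 6*x) dx. Term by term:
  ∫_0^2 6*x^4 dx = 192/5;  ∫_0^2 -16*x^3 dx = -64;  ∫_0^2 5*x^2 dx = 40/3;
  ∫_0^2 6*x dx = 12.
Sum: 192/5 − 64 + 40/3 + 12 = -4/15.
So RHS = -∫_0^2 v(x) φ(x) dx = 4/15.
LHS − RHS = 8/3 ≠ 0, so the identity fails.
(For a valid weak derivative the identity must hold for EVERY test function, in particular this one. The failure shows v is NOT the weak derivative of u.)
Correct weak derivative would be u'(x) = -6*x**2 + 4*x + 1.


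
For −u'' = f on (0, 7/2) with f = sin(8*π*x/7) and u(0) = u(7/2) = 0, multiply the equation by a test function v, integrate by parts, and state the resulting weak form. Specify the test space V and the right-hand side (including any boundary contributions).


V = H^1_0(0, 7/2) (so v(0) = v(7/2) = 0); weak form: ∫_0^7/2 u'v' dx = ∫_0^7/2 (sin(8*π*x/7)) v dx for all v ∈ V.

Multiply both sides by a test function v and integrate from 0 to 7/2:
  ∫_0^7/2 −u''(x) v(x) dx = ∫_0^7/2 f(x) v(x) dx.
Integrate the LHS by parts once:
  ∫_0^7/2 −u'' v dx = −[u'(x) v(x)]_0^7/2 + ∫_0^7/2 u'(x) v'(x) dx.
Thus ∫_0^7/2 u'(x) v'(x) dx = ∫_0^7/2 f(x) v(x) dx + [u'(x) v(x)]_0^7/2.
Choose V so that boundary terms are either known or forced to vanish.
u is Dirichlet: u(0) = u(7/2) = 0. Let V = H^1_0(0, 7/2); then v(0) = v(7/2) = 0, and [u' v]_0^7/2 = 0.
Weak formulation: find u (satisfying any essential BC) such that ∫_0^7/2 u'(x) v'(x) dx = ∫_0^7/2 f v dx for all v ∈ V.
Substituting f(x) = sin(8*π*x/7), the right-hand side is ∫_0^7/2 (sin(8*π*x/7)) v dx.


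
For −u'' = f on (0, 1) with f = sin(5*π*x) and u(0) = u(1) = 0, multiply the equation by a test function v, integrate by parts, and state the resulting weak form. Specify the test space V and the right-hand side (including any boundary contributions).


V = H^1_0(0, 1) (so v(0) = v(1) = 0); weak form: ∫_0^1 u'v' dx = ∫_0^1 (sin(5*π*x)) v dx for all v ∈ V.

Multiply both sides by a test function v and integrate from 0 to 1:
  ∫_0^1 −u''(x) v(x) dx = ∫_0^1 f(x) v(x) dx.
Integrate the LHS by parts once:
  ∫_0^1 −u'' v dx = −[u'(x) v(x)]_0^1 + ∫_0^1 u'(x) v'(x) dx.
Thus ∫_0^1 u'(x) v'(x) dx = ∫_0^1 f(x) v(x) dx + [u'(x) v(x)]_0^1.
Choose V so that boundary terms are either known or forced to vanish.
u is Dirichlet: u(0) = u(1) = 0. Let V = H^1_0(0, 1); then v(0) = v(1) = 0, and [u' v]_0^1 = 0.
Weak formulation: find u (satisfying any essential BC) such that ∫_0^1 u'(x) v'(x) dx = ∫_0^1 f v dx for all v ∈ V.
Substituting f(x) = sin(5*π*x), the right-hand side is ∫_0^1 (sin(5*π*x)) v dx.


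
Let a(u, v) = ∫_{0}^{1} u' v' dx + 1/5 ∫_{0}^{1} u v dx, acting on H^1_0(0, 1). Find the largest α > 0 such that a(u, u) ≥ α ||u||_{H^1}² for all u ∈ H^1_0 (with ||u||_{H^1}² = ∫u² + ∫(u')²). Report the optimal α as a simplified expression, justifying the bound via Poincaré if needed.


α = (1/5 + π^2)/(1 + π^2)

Coercivity of a(·,·) on H^1_0(0, 1) means a(u, u) ≥ α ||u||_{H^1}² for every u ∈ H^1_0.
The interval has length L = 1, and Poincaré/coercivity depend only on L. Here a(u, u) = ∫(u')² + (1/5)·∫u².
Here 0 < c = 1/5 < 1. The condition a(u,u) ≥ α||u||_{H^1}² reads (1−α)∫(u')² ≥ (α−c)∫u². Any admissible α is ≤ 1 (rapidly oscillating u have ∫u²/∫(u')² → 0), and α = 1 would force 0 ≥ (1−c)∫u², impossible since c < 1; so 1−α > 0. By the sharp Poincaré inequality on H^1_0 of an interval of length L, ∫(u')² ≥ (π/L)²∫u² with equality for the first sine mode sin(π(x−x₀)/L) (x₀ the left endpoint), so the inequality holds for all u iff (1−α)(π/L)² ≥ α − c, i.e. α ≤ ((π/L)² + c)/((π/L)² + 1) = (1 + c(L/π)²)/(1 + (L/π)²). With (π/L)² = π^2 and c = 1/5, the largest admissible constant is α = ((π/L)² + c)/((π/L)² + 1).
Simplifying, α = (1/5 + π^2)/(1 + π^2).


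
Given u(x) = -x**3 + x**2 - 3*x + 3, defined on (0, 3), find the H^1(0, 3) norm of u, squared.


||u||_{H^1}^2 = 21456/35

The H^1 norm (squared) on an interval (0, L) is
  ||u||_{H^1}^2 = ∫_0^L u(x)^2 dx + ∫_0^L u'(x)^2 dx.
Compute u'(x) = -3*x**2 + 2*x - 3.
Then u(x)^2 = x**6 - 2*x**5 + 7*x**4 - 12*x**3 + 15*x**2 - 18*x + 9 and u'(x)^2 = 9*x**4 - 12*x**3 + 22*x**2 - 12*x + 9.
Integrate each monomial from 0 to 3 using ∫_0^3 c·x^n dx = c·3^(n+1)/(n+1):
  ∫_0^3 u(x)^2 dx = ∫_0^3 (x^6 - 2*x^5 + 7*x^4 - 12*x^3 + 15*x^2 - 18*x + 9) dx. Term by term:
    ∫_0^3 x^6 dx = 2187/7;  ∫_0^3 -2*x^5 dx = -243;  ∫_0^3 7*x^4 dx = 1701/5;
    ∫_0^3 -12*x^3 dx = -243;  ∫_0^3 15*x^2 dx = 135;  ∫_0^3 -18*x dx = -81;
    ∫_0^3 9 dx = 27.
  Sum: 2187/7 − 243 + 1701/5 − 243 + 135 − 81 + 27 = 8667/35.
  ∫_0^3 u'(x)^2 dx = ∫_0^3 (9*x^4 - 12*x^3 + 22*x^2 - 12*x + 9) dx. Term by term:
    ∫_0^3 9*x^4 dx = 2187/5;  ∫_0^3 -12*x^3 dx = -243;  ∫_0^3 22*x^2 dx = 198;
    ∫_0^3 -12*x dx = -54;  ∫_0^3 9 dx = 27.
  Sum: 2187/5 − 243 + 198 − 54 + 27 = 1827/5.
Adding: ||u||_{H^1}^2 = 8667/35 + 1827/5 = 21456/35.


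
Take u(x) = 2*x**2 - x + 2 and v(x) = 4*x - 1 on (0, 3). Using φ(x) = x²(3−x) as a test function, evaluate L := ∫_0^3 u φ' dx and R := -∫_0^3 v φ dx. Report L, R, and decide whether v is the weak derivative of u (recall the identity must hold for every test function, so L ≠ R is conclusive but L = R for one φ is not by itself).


LHS = -837/20, RHS = -837/20. Yes, v = u' weakly.

u(x) = 2*x**2 - x + 2, classical derivative u'(x) = 4*x - 1.
φ(x) = x²(3−x), so φ'(x) = 3*x*(2 - x).
Note φ(0) = φ(3) = 0, so the boundary term u·φ vanishes.
LHS = ∫_0^3 u(x) φ'(x) dx = ∫_0^3 (-6*x^4 + 15*x^3 - 12*x^2 + 12*x) dx. Term by term:
  ∫_0^3 -6*x^4 dx = -1458/5;  ∫_0^3 15*x^3 dx = 1215/4;  ∫_0^3 -12*x^2 dx = -108;
  ∫_0^3 12*x dx = 54.
Sum: -1458/5 + 1215/4 − 108 + 54 = -837/20.
So LHS = -837/20.
∫_0^3 v(x) φ(x) dx = ∫_0^3 (-4*x^4 + 13*x^3 - 3*x^2) dx. Term by term:
  ∫_0^3 -4*x^4 dx = -972/5;  ∫_0^3 13*x^3 dx = 1053/4;  ∫_0^3 -3*x^2 dx = -27.
Sum: -972/5 + 1053/4 − 27 = 837/20.
So RHS = -∫_0^3 v(x) φ(x) dx = -837/20.
LHS = RHS, so the identity holds for this test φ.
Moreover u is smooth here and v(x) = u'(x) = 4*x - 1 pointwise, so the identity holds for every test function. Hence v is the weak derivative of u.


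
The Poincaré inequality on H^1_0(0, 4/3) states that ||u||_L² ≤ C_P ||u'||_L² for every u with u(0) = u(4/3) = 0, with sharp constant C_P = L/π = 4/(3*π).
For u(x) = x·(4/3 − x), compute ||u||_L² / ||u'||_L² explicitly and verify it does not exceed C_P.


||u||_L² / ||u'||_L² = 2*sqrt(10)/15 < C_P = 4/(3*π).

u(x) = x·(4/3 − x), so u'(x) = 4/3 - 2*x.
u(x) = x·(4/3 − x) vanishes at x = 0 and x = 4/3, so u ∈ H^1_0(0, 4/3). Differentiate via the product rule and integrate the resulting polynomials term by term.
  ∫_0^4/3 u² dx = ∫_0^4/3 (x^4 - 8*x^3/3 + 16*x^2/9) dx. Term by term:
    ∫_0^4/3 x^4 dx = 1024/1215;  ∫_0^4/3 -8*x^3/3 dx = -512/243;  ∫_0^4/3 16*x^2/9 dx = 1024/729.
  Sum: 1024/1215 − 512/243 + 1024/729 = 512/3645.
  ∫_0^4/3 (u')² dx = ∫_0^4/3 (4*x^2 - 16*x/3 + 16/9) dx. Term by term:
    ∫_0^4/3 4*x^2 dx = 256/81;  ∫_0^4/3 -16*x/3 dx = -128/27;  ∫_0^4/3 16/9 dx = 64/27.
  Sum: 256/81 − 128/27 + 64/27 = 64/81.
∫_0^4/3 u² dx = 512/3645, so ||u||_L² = 16*sqrt(10)/135.
∫_0^4/3 (u')² dx = 64/81, so ||u'||_L² = 8/9.
Ratio ||u||_L² / ||u'||_L² = 2*sqrt(10)/15.
Sharp Poincaré constant on H^1_0(0, 4/3) is C_P = L/π = 4/(3*π), achieved by sin(3*π/4·x).
A polynomial bump cannot attain the sharp Poincaré constant (only the first sine eigenfunction does), so the ratio is strictly less than C_P, consistent with ||u||_L² ≤ C_P ||u'||_L².


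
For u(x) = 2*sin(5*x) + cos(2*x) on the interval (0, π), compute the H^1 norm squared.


||u||_{H^1(0,π)}^2 = 200/21 + 109*π/2

u'(x) = -2*sin(2*x) + 10*cos(5*x).
Expand u² and (u')² and integrate term by term on (0, π), using: for integers n ≥ 1, ∫_0^π sin²(nx) dx = ∫_0^π cos²(nx) dx = π/2; for n ≠ n', ∫_0^π sin(nx)sin(n'x) dx = ∫_0^π cos(nx)cos(n'x) dx = 0; and by product-to-sum, ∫_0^π sin(nx)cos(n'x) dx = ½∫_0^π [sin((n+n')x) + sin((n−n')x)] dx, which is 0 when n+n' is even and 2n/(n²−n'²) when n+n' is odd (it need not vanish on (0, π)).
  u² squared terms: (2)²·∫sin(5x)² dx = 4·π/2 = 2*π;  (1)²·∫cos(2x)² dx = 1·π/2 = π/2.
  u² cross terms: 2·(2)·(1)·∫sin(5x)·cos(2x) dx = 4·(10/21) = 40/21.
  So ∫_0^π u² dx = 2*π + π/2 + 40/21 = 40/21 + 5*π/2.
  (u')² squared terms: (-2)²·∫sin(2x)² dx = 4·π/2 = 2*π;  (10)²·∫cos(5x)² dx = 100·π/2 = 50*π.
  (u')² cross terms: 2·(-2)·(10)·∫sin(2x)·cos(5x) dx = -40·(-4/21) = 160/21.
  So ∫_0^π (u')² dx = 2*π + 50*π + 160/21 = 160/21 + 52*π.
||u||_{H^1}^2 = (40/21 + 5*π/2) + (160/21 + 52*π) = 200/21 + 109*π/2.


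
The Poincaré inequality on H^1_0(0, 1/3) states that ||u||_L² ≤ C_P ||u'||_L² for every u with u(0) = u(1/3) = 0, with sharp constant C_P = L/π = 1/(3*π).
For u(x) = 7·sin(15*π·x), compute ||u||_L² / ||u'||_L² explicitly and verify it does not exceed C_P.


||u||_L² / ||u'||_L² = 1/(15*π) < C_P = 1/(3*π).

u(x) = 7·sin(15*π·x), so u'(x) = 105*π*cos(15*π*x).
Writing u(x) = A·sin(kπx/L) with A = 7 and k = 5, use ∫_0^L sin²(kπx/L) dx = L/2 and ∫_0^L cos²(kπx/L) dx = L/2.
u² = 49·sin²(15*π·x) and (u')² = 11025*π^2·cos²(15*π·x), and each of sin², cos² integrates to L/2 = 1/6 over (0, 1/3).
∫_0^1/3 u² dx = 49/6, so ||u||_L² = 7*sqrt(6)/6.
∫_0^1/3 (u')² dx = 3675*π^2/2, so ||u'||_L² = 35*sqrt(6)*π/2.
Ratio ||u||_L² / ||u'||_L² = 1/(15*π).
Sharp Poincaré constant on H^1_0(0, 1/3) is C_P = L/π = 1/(3*π), achieved by sin(3*π·x).
This is the k = 5 harmonic; the ratio L/(kπ) is strictly less than C_P = L/π, consistent with the sharp inequality ||u||_L² ≤ C_P ||u'||_L².


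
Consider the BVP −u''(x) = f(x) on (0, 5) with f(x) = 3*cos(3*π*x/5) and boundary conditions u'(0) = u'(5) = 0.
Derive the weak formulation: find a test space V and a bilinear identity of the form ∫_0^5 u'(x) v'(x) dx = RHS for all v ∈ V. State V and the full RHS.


V = H^1(0, 5) (no boundary constraint on v; u is determined up to an additive constant); weak form: ∫_0^5 u'v' dx = ∫_0^5 (3*cos(3*π*x/5)) v dx for all v ∈ V.

Multiply both sides by a test function v and integrate from 0 to 5:
  ∫_0^5 −u''(x) v(x) dx = ∫_0^5 f(x) v(x) dx.
Integrate the LHS by parts once:
  ∫_0^5 −u'' v dx = −[u'(x) v(x)]_0^5 + ∫_0^5 u'(x) v'(x) dx.
Thus ∫_0^5 u'(x) v'(x) dx = ∫_0^5 f(x) v(x) dx + [u'(x) v(x)]_0^5.
Choose V so that boundary terms are either known or forced to vanish.
u has homogeneous Neumann: u'(0) = u'(5) = 0. So [u' v]_0^5 = 0·v(5) − 0·v(0) = 0 for any v; take V = H^1(0, 5).
Weak formulation: find u (satisfying any essential BC) such that ∫_0^5 u'(x) v'(x) dx = ∫_0^5 f v dx for all v ∈ V (homogeneous Neumann, so boundary terms vanish).
Substituting f(x) = 3*cos(3*π*x/5), the right-hand side is ∫_0^5 (3*cos(3*π*x/5)) v dx.
Compatibility check (pure Neumann): taking v ≡ 1 ∈ V gives 0 = ∫_0^5 f dx + (0) − (0), i.e. ∫_0^5 f dx must equal u'(0) − u'(5) = 0. Indeed ∫_0^5 (3*cos(3*π*x/5)) dx = 0, so the data are compatible. The solution is then unique only up to an additive constant (fix it e.g. by requiring ∫_0^5 u dx = 0).


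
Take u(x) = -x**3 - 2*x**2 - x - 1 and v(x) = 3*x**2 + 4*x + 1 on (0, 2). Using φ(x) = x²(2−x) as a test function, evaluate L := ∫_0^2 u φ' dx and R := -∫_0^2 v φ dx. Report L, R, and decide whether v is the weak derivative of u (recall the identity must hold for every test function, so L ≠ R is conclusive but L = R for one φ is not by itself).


LHS = 212/15, RHS = -212/15. No, v is not the weak derivative of u.

u(x) = -x**3 - 2*x**2 - x - 1, classical derivative u'(x) = -3*x**2 - 4*x - 1.
φ(x) = x²(2−x), so φ'(x) = x*(4 - 3*x).
Note φ(0) = φ(2) = 0, so the boundary term u·φ vanishes.
LHS = ∫_0^2 u(x) φ'(x) dx = ∫_0^2 (3*x^5 + 2*x^4 - 5*x^3 - x^2 - 4*x) dx. Term by term:
  ∫_0^2 3*x^5 dx = 32;  ∫_0^2 2*x^4 dx = 64/5;  ∫_0^2 -5*x^3 dx = -20;
  ∫_0^2 -x^2 dx = -8/3;  ∫_0^2 -4*x dx = -8.
Sum: 32 + 64/5 − 20 − 8/3 − 8 = 212/15.
So LHS = 212/15.
∫_0^2 v(x) φ(x) dx = ∫_0^2 (-3*x^5 + 2*x^4 + 7*x^3 + 2*x^2) dx. Term by term:
  ∫_0^2 -3*x^5 dx = -32;  ∫_0^2 2*x^4 dx = 64/5;  ∫_0^2 7*x^3 dx = 28;
  ∫_0^2 2*x^2 dx = 16/3.
Sum: -32 + 64/5 + 28 + 16/3 = 212/15.
So RHS = -∫_0^2 v(x) φ(x) dx = -212/15.
LHS − RHS = 424/15 ≠ 0, so the identity fails.
(For a valid weak derivative the identity must hold for EVERY test function, in particular this one. The failure shows v is NOT the weak derivative of u.)
Correct weak derivative would be u'(x) = -3*x**2 - 4*x - 1.


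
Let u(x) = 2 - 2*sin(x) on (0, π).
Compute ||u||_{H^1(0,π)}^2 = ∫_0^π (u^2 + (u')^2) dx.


||u||_{H^1(0,π)}^2 = -16 + 8*π

u'(x) = -2*cos(x).
Expand u² and (u')² and integrate term by term on (0, π), using: for integers n ≥ 1, ∫_0^π sin²(nx) dx = ∫_0^π cos²(nx) dx = π/2; for n ≠ n', ∫_0^π sin(nx)sin(n'x) dx = ∫_0^π cos(nx)cos(n'x) dx = 0; and by product-to-sum, ∫_0^π sin(nx)cos(n'x) dx = ½∫_0^π [sin((n+n')x) + sin((n−n')x)] dx, which is 0 when n+n' is even and 2n/(n²−n'²) when n+n' is odd (it need not vanish on (0, π)). For the constant mode: ∫_0^π 1 dx = π, ∫_0^π cos(nx) dx = 0, ∫_0^π sin(nx) dx = (1−(−1)^n)/n.
  u² squared terms: (2)²·∫1 dx = 4·π = 4*π;  (-2)²·∫sin(x)² dx = 4·π/2 = 2*π.
  u² cross terms: 2·(2)·(-2)·∫1·sin(x) dx = -8·(2) = -16.
  So ∫_0^π u² dx = 4*π + 2*π − 16 = -16 + 6*π.
  (u')² squared terms: (-2)²·∫cos(x)² dx = 4·π/2 = 2*π.
  So ∫_0^π (u')² dx = 2*π.
||u||_{H^1}^2 = (-16 + 6*π) + (2*π) = -16 + 8*π.


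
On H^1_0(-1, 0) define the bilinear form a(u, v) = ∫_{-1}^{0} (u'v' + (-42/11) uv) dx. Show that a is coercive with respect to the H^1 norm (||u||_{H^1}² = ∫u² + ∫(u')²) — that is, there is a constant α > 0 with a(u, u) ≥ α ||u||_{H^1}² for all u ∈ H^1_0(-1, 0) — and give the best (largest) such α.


α = (-42/11 + π^2)/(1 + π^2)

Coercivity of a(·,·) on H^1_0(-1, 0) means a(u, u) ≥ α ||u||_{H^1}² for every u ∈ H^1_0.
The interval has length L = 1, and Poincaré/coercivity depend only on L. Here a(u, u) = ∫(u')² + (-42/11)·∫u².
Here c = -42/11 < 0 with |c| < (π/L)² = π^2, so coercivity still holds. The condition a(u,u) ≥ α||u||_{H^1}² reads (1−α)∫(u')² ≥ (α−c)∫u². Any admissible α is ≤ 1 (rapidly oscillating u have ∫u²/∫(u')² → 0), and α = 1 would force 0 ≥ (1−c)∫u², impossible since c < 1; so 1−α > 0. By the sharp Poincaré inequality on H^1_0 of an interval of length L, ∫(u')² ≥ (π/L)²∫u² with equality for the first sine mode sin(π(x−x₀)/L) (x₀ the left endpoint), so the inequality holds for all u iff (1−α)(π/L)² ≥ α − c, i.e. α ≤ ((π/L)² + c)/((π/L)² + 1) = (1 + c(L/π)²)/(1 + (L/π)²). (Direct route, valid since c ≤ 0: Poincaré gives c∫u² ≥ c(L/π)²∫(u')², so a(u,u) ≥ (1 + c(L/π)²)∫(u')², while ||u||_{H^1}² ≤ (1 + (L/π)²)∫(u')²; dividing yields the same α.) With (π/L)² = π^2 and c = -42/11, the largest admissible constant is α = ((π/L)² + c)/((π/L)² + 1).
Simplifying, α = (-42/11 + π^2)/(1 + π^2).


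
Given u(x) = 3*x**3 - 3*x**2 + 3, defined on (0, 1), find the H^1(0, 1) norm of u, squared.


||u||_{H^1}^2 = 123/14

The H^1 norm (squared) on an interval (0, L) is
  ||u||_{H^1}^2 = ∫_0^L u(x)^2 dx + ∫_0^L u'(x)^2 dx.
Compute u'(x) = 9*x**2 - 6*x.
Then u(x)^2 = 9*x**6 - 18*x**5 + 9*x**4 + 18*x**3 - 18*x**2 + 9 and u'(x)^2 = 81*x**4 - 108*x**3 + 36*x**2.
Integrate each monomial from 0 to 1 using ∫_0^1 c·x^n dx = c·1^(n+1)/(n+1):
  ∫_0^1 u(x)^2 dx = ∫_0^1 (9*x^6 - 18*x^5 + 9*x^4 + 18*x^3 - 18*x^2 + 9) dx. Term by term:
    ∫_0^1 9*x^6 dx = 9/7;  ∫_0^1 -18*x^5 dx = -3;  ∫_0^1 9*x^4 dx = 9/5;
    ∫_0^1 18*x^3 dx = 9/2;  ∫_0^1 -18*x^2 dx = -6;  ∫_0^1 9 dx = 9.
  Sum: 9/7 − 3 + 9/5 + 9/2 − 6 + 9 = 531/70.
  ∫_0^1 u'(x)^2 dx = ∫_0^1 (81*x^4 - 108*x^3 + 36*x^2) dx. Term by term:
    ∫_0^1 81*x^4 dx = 81/5;  ∫_0^1 -108*x^3 dx = -27;  ∫_0^1 36*x^2 dx = 12.
  Sum: 81/5 − 27 + 12 = 6/5.
Adding: ||u||_{H^1}^2 = 531/70 + 6/5 = 123/14.


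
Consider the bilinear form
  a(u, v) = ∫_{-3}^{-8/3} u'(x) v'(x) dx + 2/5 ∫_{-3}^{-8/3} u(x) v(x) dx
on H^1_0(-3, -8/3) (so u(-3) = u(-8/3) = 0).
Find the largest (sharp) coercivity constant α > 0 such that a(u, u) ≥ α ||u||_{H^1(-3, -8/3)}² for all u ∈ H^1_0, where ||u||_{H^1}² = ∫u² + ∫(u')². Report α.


α = (2 + 45*π^2)/(5*(1 + 9*π^2))

Coercivity of a(·,·) on H^1_0(-3, -8/3) means a(u, u) ≥ α ||u||_{H^1}² for every u ∈ H^1_0.
The interval has length L = 1/3, and Poincaré/coercivity depend only on L. Here a(u, u) = ∫(u')² + (2/5)·∫u².
Here 0 < c = 2/5 < 1. The condition a(u,u) ≥ α||u||_{H^1}² reads (1−α)∫(u')² ≥ (α−c)∫u². Any admissible α is ≤ 1 (rapidly oscillating u have ∫u²/∫(u')² → 0), and α = 1 would force 0 ≥ (1−c)∫u², impossible since c < 1; so 1−α > 0. By the sharp Poincaré inequality on H^1_0 of an interval of length L, ∫(u')² ≥ (π/L)²∫u² with equality for the first sine mode sin(π(x−x₀)/L) (x₀ the left endpoint), so the inequality holds for all u iff (1−α)(π/L)² ≥ α − c, i.e. α ≤ ((π/L)² + c)/((π/L)² + 1) = (1 + c(L/π)²)/(1 + (L/π)²). With (π/L)² = 9*π^2 and c = 2/5, the largest admissible constant is α = ((π/L)² + c)/((π/L)² + 1).
Simplifying, α = (2 + 45*π^2)/(5*(1 + 9*π^2)).


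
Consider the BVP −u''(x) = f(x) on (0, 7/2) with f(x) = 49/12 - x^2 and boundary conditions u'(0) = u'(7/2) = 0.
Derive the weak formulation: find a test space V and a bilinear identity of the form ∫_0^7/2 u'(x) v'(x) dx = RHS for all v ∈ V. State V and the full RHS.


V = H^1(0, 7/2) (no boundary constraint on v; u is determined up to an additive constant); weak form: ∫_0^7/2 u'v' dx = ∫_0^7/2 (49/12 - x^2) v dx for all v ∈ V.

Multiply both sides by a test function v and integrate from 0 to 7/2:
  ∫_0^7/2 −u''(x) v(x) dx = ∫_0^7/2 f(x) v(x) dx.
Integrate the LHS by parts once:
  ∫_0^7/2 −u'' v dx = −[u'(x) v(x)]_0^7/2 + ∫_0^7/2 u'(x) v'(x) dx.
Thus ∫_0^7/2 u'(x) v'(x) dx = ∫_0^7/2 f(x) v(x) dx + [u'(x) v(x)]_0^7/2.
Choose V so that boundary terms are either known or forced to vanish.
u has homogeneous Neumann: u'(0) = u'(7/2) = 0. So [u' v]_0^7/2 = 0·v(7/2) − 0·v(0) = 0 for any v; take V = H^1(0, 7/2).
Weak formulation: find u (satisfying any essential BC) such that ∫_0^7/2 u'(x) v'(x) dx = ∫_0^7/2 f v dx for all v ∈ V (homogeneous Neumann, so boundary terms vanish).
Substituting f(x) = 49/12 - x^2, the right-hand side is ∫_0^7/2 (49/12 - x^2) v dx.
Compatibility check (pure Neumann): taking v ≡ 1 ∈ V gives 0 = ∫_0^7/2 f dx + (0) − (0), i.e. ∫_0^7/2 f dx must equal u'(0) − u'(7/2) = 0. Indeed ∫_0^7/2 (49/12 - x^2) dx = 0, so the data are compatible. The solution is then unique only up to an additive constant (fix it e.g. by requiring ∫_0^7/2 u dx = 0).


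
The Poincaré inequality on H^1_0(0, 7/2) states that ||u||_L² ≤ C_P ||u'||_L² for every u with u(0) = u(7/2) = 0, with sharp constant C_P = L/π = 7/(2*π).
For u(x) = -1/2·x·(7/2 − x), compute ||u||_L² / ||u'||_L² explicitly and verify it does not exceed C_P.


||u||_L² / ||u'||_L² = 7*sqrt(10)/20 < C_P = 7/(2*π).

u(x) = -1/2·x·(7/2 − x), so u'(x) = x - 7/4.
u(x) = -1/2·x·(7/2 − x) vanishes at x = 0 and x = 7/2, so u ∈ H^1_0(0, 7/2). Differentiate via the product rule and integrate the resulting polynomials term by term.
  ∫_0^7/2 u² dx = ∫_0^7/2 (x^4/4 - 7*x^3/4 + 49*x^2/16) dx. Term by term:
    ∫_0^7/2 x^4/4 dx = 16807/640;  ∫_0^7/2 -7*x^3/4 dx = -16807/256;  ∫_0^7/2 49*x^2/16 dx = 16807/384.
  Sum: 16807/640 − 16807/256 + 16807/384 = 16807/3840.
  ∫_0^7/2 (u')² dx = ∫_0^7/2 (x^2 - 7*x/2 + 49/16) dx. Term by term:
    ∫_0^7/2 x^2 dx = 343/24;  ∫_0^7/2 -7*x/2 dx = -343/16;  ∫_0^7/2 49/16 dx = 343/32.
  Sum: 343/24 − 343/16 + 343/32 = 343/96.
∫_0^7/2 u² dx = 16807/3840, so ||u||_L² = 49*sqrt(105)/240.
∫_0^7/2 (u')² dx = 343/96, so ||u'||_L² = 7*sqrt(42)/24.
Ratio ||u||_L² / ||u'||_L² = 7*sqrt(10)/20.
Sharp Poincaré constant on H^1_0(0, 7/2) is C_P = L/π = 7/(2*π), achieved by sin(2*π/7·x).
A polynomial bump cannot attain the sharp Poincaré constant (only the first sine eigenfunction does), so the ratio is strictly less than C_P, consistent with ||u||_L² ≤ C_P ||u'||_L².


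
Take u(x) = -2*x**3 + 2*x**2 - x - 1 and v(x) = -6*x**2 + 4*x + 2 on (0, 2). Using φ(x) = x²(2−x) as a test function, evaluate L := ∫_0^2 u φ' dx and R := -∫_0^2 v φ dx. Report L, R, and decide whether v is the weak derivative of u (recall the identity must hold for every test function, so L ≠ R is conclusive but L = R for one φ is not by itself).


LHS = 116/15, RHS = 56/15. No, v is not the weak derivative of u.

u(x) = -2*x**3 + 2*x**2 - x - 1, classical derivative u'(x) = -6*x**2 + 4*x - 1.
φ(x) = x²(2−x), so φ'(x) = x*(4 - 3*x).
Note φ(0) = φ(2) = 0, so the boundary term u·φ vanishes.
LHS = ∫_0^2 u(x) φ'(x) dx = ∫_0^2 (6*x^5 - 14*x^4 + 11*x^3 - x^2 - 4*x) dx. Term by term:
  ∫_0^2 6*x^5 dx = 64;  ∫_0^2 -14*x^4 dx = -448/5;  ∫_0^2 11*x^3 dx = 44;
  ∫_0^2 -x^2 dx = -8/3;  ∫_0^2 -4*x dx = -8.
Sum: 64 − 448/5 + 44 − 8/3 − 8 = 116/15.
So LHS = 116/15.
∫_0^2 v(x) φ(x) dx = ∫_0^2 (6*x^5 - 16*x^4 + 6*x^3 + 4*x^2) dx. Term by term:
  ∫_0^2 6*x^5 dx = 64;  ∫_0^2 -16*x^4 dx = -512/5;  ∫_0^2 6*x^3 dx = 24;
  ∫_0^2 4*x^2 dx = 32/3.
Sum: 64 − 512/5 + 24 + 32/3 = -56/15.
So RHS = -∫_0^2 v(x) φ(x) dx = 56/15.
LHS − RHS = 4 ≠ 0, so the identity fails.
(For a valid weak derivative the identity must hold for EVERY test function, in particular this one. The failure shows v is NOT the weak derivative of u.)
Correct weak derivative would be u'(x) = -6*x**2 + 4*x - 1.


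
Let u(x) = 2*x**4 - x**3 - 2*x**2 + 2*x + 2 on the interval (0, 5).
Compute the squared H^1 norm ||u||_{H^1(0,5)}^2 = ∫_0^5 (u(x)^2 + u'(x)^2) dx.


||u||_{H^1}^2 = 150266815/126

The H^1 norm (squared) on an interval (0, L) is
  ||u||_{H^1}^2 = ∫_0^L u(x)^2 dx + ∫_0^L u'(x)^2 dx.
Compute u'(x) = 8*x**3 - 3*x**2 - 4*x + 2.
Then u(x)^2 = 4*x**8 - 4*x**7 - 7*x**6 + 12*x**5 + 8*x**4 - 12*x**3 - 4*x**2 + 8*x + 4 and u'(x)^2 = 64*x**6 - 48*x**5 - 55*x**4 + 56*x**3 + 4*x**2 - 16*x + 4.
Integrate each monomial from 0 to 5 using ∫_0^5 c·x^n dx = c·5^(n+1)/(n+1):
  ∫_0^5 u(x)^2 dx = ∫_0^5 (4*x^8 - 4*x^7 - 7*x^6 + 12*x^5 + 8*x^4 - 12*x^3 - 4*x^2 + 8*x + 4) dx. Term by term:
    ∫_0^5 4*x^8 dx = 7812500/9;  ∫_0^5 -4*x^7 dx = -390625/2;  ∫_0^5 -7*x^6 dx = -78125;
    ∫_0^5 12*x^5 dx = 31250;  ∫_0^5 8*x^4 dx = 5000;  ∫_0^5 -12*x^3 dx = -1875;
    ∫_0^5 -4*x^2 dx = -500/3;  ∫_0^5 8*x dx = 100;  ∫_0^5 4 dx = 20.
  Sum: 7812500/9 − 390625/2 − 78125 + 31250 + 5000 − 1875 − 500/3 + 100 + 20 = 11321035/18.
  ∫_0^5 u'(x)^2 dx = ∫_0^5 (64*x^6 - 48*x^5 - 55*x^4 + 56*x^3 + 4*x^2 - 16*x + 4) dx. Term by term:
    ∫_0^5 64*x^6 dx = 5000000/7;  ∫_0^5 -48*x^5 dx = -125000;  ∫_0^5 -55*x^4 dx = -34375;
    ∫_0^5 56*x^3 dx = 8750;  ∫_0^5 4*x^2 dx = 500/3;  ∫_0^5 -16*x dx = -200;
    ∫_0^5 4 dx = 20.
  Sum: 5000000/7 − 125000 − 34375 + 8750 + 500/3 − 200 + 20 = 11836595/21.
Adding: ||u||_{H^1}^2 = 11321035/18 + 11836595/21 = 150266815/126.


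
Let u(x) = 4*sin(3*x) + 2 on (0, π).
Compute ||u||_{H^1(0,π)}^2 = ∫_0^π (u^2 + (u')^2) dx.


||u||_{H^1(0,π)}^2 = 32/3 + 84*π

u'(x) = 12*cos(3*x).
Expand u² and (u')² and integrate term by term on (0, π), using: for integers n ≥ 1, ∫_0^π sin²(nx) dx = ∫_0^π cos²(nx) dx = π/2; for n ≠ n', ∫_0^π sin(nx)sin(n'x) dx = ∫_0^π cos(nx)cos(n'x) dx = 0; and by product-to-sum, ∫_0^π sin(nx)cos(n'x) dx = ½∫_0^π [sin((n+n')x) + sin((n−n')x)] dx, which is 0 when n+n' is even and 2n/(n²−n'²) when n+n' is odd (it need not vanish on (0, π)). For the constant mode: ∫_0^π 1 dx = π, ∫_0^π cos(nx) dx = 0, ∫_0^π sin(nx) dx = (1−(−1)^n)/n.
  u² squared terms: (2)²·∫1 dx = 4·π = 4*π;  (4)²·∫sin(3x)² dx = 16·π/2 = 8*π.
  u² cross terms: 2·(2)·(4)·∫1·sin(3x) dx = 16·(2/3) = 32/3.
  So ∫_0^π u² dx = 4*π + 8*π + 32/3 = 32/3 + 12*π.
  (u')² squared terms: (12)²·∫cos(3x)² dx = 144·π/2 = 72*π.
  So ∫_0^π (u')² dx = 72*π.
||u||_{H^1}^2 = (32/3 + 12*π) + (72*π) = 32/3 + 84*π.


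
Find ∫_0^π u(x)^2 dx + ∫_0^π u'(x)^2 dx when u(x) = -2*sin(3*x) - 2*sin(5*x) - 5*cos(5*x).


||u||_{H^1(0,π)}^2 = 397*π

u'(x) = 25*sin(5*x) - 6*cos(3*x) - 10*cos(5*x).
Expand u² and (u')² and integrate term by term on (0, π), using: for integers n ≥ 1, ∫_0^π sin²(nx) dx = ∫_0^π cos²(nx) dx = π/2; for n ≠ n', ∫_0^π sin(nx)sin(n'x) dx = ∫_0^π cos(nx)cos(n'x) dx = 0; and by product-to-sum, ∫_0^π sin(nx)cos(n'x) dx = ½∫_0^π [sin((n+n')x) + sin((n−n')x)] dx, which is 0 when n+n' is even and 2n/(n²−n'²) when n+n' is odd (it need not vanish on (0, π)).
  u² squared terms: (-5)²·∫cos(5x)² dx = 25·π/2 = 25*π/2;  (-2)²·∫sin(3x)² dx = 4·π/2 = 2*π;  (-2)²·∫sin(5x)² dx = 4·π/2 = 2*π.
  u² cross terms: 2·(-5)·(-2)·∫cos(5x)·sin(3x) dx = 20·(0) = 0;  2·(-5)·(-2)·∫cos(5x)·sin(5x) dx = 20·(0) = 0;  2·(-2)·(-2)·∫sin(3x)·sin(5x) dx = 8·(0) = 0.
  So ∫_0^π u² dx = 25*π/2 + 2*π + 2*π + 0 + 0 + 0 = 33*π/2.
  (u')² squared terms: (-10)²·∫cos(5x)² dx = 100·π/2 = 50*π;  (-6)²·∫cos(3x)² dx = 36·π/2 = 18*π;  (25)²·∫sin(5x)² dx = 625·π/2 = 625*π/2.
  (u')² cross terms: 2·(-10)·(-6)·∫cos(5x)·cos(3x) dx = 120·(0) = 0;  2·(-10)·(25)·∫cos(5x)·sin(5x) dx = -500·(0) = 0;  2·(-6)·(25)·∫cos(3x)·sin(5x) dx = -300·(0) = 0.
  So ∫_0^π (u')² dx = 50*π + 18*π + 625*π/2 + 0 + 0 + 0 = 761*π/2.
||u||_{H^1}^2 = (33*π/2) + (761*π/2) = 397*π.


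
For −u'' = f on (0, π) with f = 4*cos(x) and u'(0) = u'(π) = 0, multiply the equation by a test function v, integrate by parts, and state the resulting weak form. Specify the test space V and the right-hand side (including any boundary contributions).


V = H^1(0, π) (no boundary constraint on v; u is determined up to an additive constant); weak form: ∫_0^π u'v' dx = ∫_0^π (4*cos(x)) v dx for all v ∈ V.

Multiply both sides by a test function v and integrate from 0 to π:
  ∫_0^π −u''(x) v(x) dx = ∫_0^π f(x) v(x) dx.
Integrate the LHS by parts once:
  ∫_0^π −u'' v dx = −[u'(x) v(x)]_0^π + ∫_0^π u'(x) v'(x) dx.
Thus ∫_0^π u'(x) v'(x) dx = ∫_0^π f(x) v(x) dx + [u'(x) v(x)]_0^π.
Choose V so that boundary terms are either known or forced to vanish.
u has homogeneous Neumann: u'(0) = u'(π) = 0. So [u' v]_0^π = 0·v(π) − 0·v(0) = 0 for any v; take V = H^1(0, π).
Weak formulation: find u (satisfying any essential BC) such that ∫_0^π u'(x) v'(x) dx = ∫_0^π f v dx for all v ∈ V (homogeneous Neumann, so boundary terms vanish).
Substituting f(x) = 4*cos(x), the right-hand side is ∫_0^π (4*cos(x)) v dx.
Compatibility check (pure Neumann): taking v ≡ 1 ∈ V gives 0 = ∫_0^π f dx + (0) − (0), i.e. ∫_0^π f dx must equal u'(0) − u'(π) = 0. Indeed ∫_0^π (4*cos(x)) dx = 0, so the data are compatible. The solution is then unique only up to an additive constant (fix it e.g. by requiring ∫_0^π u dx = 0).


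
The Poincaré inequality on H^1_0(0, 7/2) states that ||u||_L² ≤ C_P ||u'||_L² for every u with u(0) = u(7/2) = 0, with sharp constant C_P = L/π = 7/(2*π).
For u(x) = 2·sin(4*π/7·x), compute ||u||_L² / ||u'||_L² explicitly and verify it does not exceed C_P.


||u||_L² / ||u'||_L² = 7/(4*π) < C_P = 7/(2*π).

u(x) = 2·sin(4*π/7·x), so u'(x) = 8*π*cos(4*π*x/7)/7.
Writing u(x) = A·sin(kπx/L) with A = 2 and k = 2, use ∫_0^L sin²(kπx/L) dx = L/2 and ∫_0^L cos²(kπx/L) dx = L/2.
u² = 4·sin²(4*π/7·x) and (u')² = 64*π^2/49·cos²(4*π/7·x), and each of sin², cos² integrates to L/2 = 7/4 over (0, 7/2).
∫_0^7/2 u² dx = 7, so ||u||_L² = sqrt(7).
∫_0^7/2 (u')² dx = 16*π^2/7, so ||u'||_L² = 4*sqrt(7)*π/7.
Ratio ||u||_L² / ||u'||_L² = 7/(4*π).
Sharp Poincaré constant on H^1_0(0, 7/2) is C_P = L/π = 7/(2*π), achieved by sin(2*π/7·x).
This is the k = 2 harmonic; the ratio L/(kπ) is strictly less than C_P = L/π, consistent with the sharp inequality ||u||_L² ≤ C_P ||u'||_L².


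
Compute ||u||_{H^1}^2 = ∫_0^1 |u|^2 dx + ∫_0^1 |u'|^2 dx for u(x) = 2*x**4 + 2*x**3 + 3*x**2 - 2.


||u||_{H^1}^2 = 26924/315

The H^1 norm (squared) on an interval (0, L) is
  ||u||_{H^1}^2 = ∫_0^L u(x)^2 dx + ∫_0^L u'(x)^2 dx.
Compute u'(x) = 8*x**3 + 6*x**2 + 6*x.
Then u(x)^2 = 4*x**8 + 8*x**7 + 16*x**6 + 12*x**5 + x**4 - 8*x**3 - 12*x**2 + 4 and u'(x)^2 = 64*x**6 + 96*x**5 + 132*x**4 + 72*x**3 + 36*x**2.
Integrate each monomial from 0 to 1 using ∫_0^1 c·x^n dx = c·1^(n+1)/(n+1):
  ∫_0^1 u(x)^2 dx = ∫_0^1 (4*x^8 + 8*x^7 + 16*x^6 + 12*x^5 + x^4 - 8*x^3 - 12*x^2 + 4) dx. Term by term:
    ∫_0^1 4*x^8 dx = 4/9;  ∫_0^1 8*x^7 dx = 1;  ∫_0^1 16*x^6 dx = 16/7;
    ∫_0^1 12*x^5 dx = 2;  ∫_0^1 x^4 dx = 1/5;  ∫_0^1 -8*x^3 dx = -2;
    ∫_0^1 -12*x^2 dx = -4;  ∫_0^1 4 dx = 4.
  Sum: 4/9 + 1 + 16/7 + 2 + 1/5 − 2 − 4 + 4 = 1238/315.
  ∫_0^1 u'(x)^2 dx = ∫_0^1 (64*x^6 + 96*x^5 + 132*x^4 + 72*x^3 + 36*x^2) dx. Term by term:
    ∫_0^1 64*x^6 dx = 64/7;  ∫_0^1 96*x^5 dx = 16;  ∫_0^1 132*x^4 dx = 132/5;
    ∫_0^1 72*x^3 dx = 18;  ∫_0^1 36*x^2 dx = 12.
  Sum: 64/7 + 16 + 132/5 + 18 + 12 = 2854/35.
Adding: ||u||_{H^1}^2 = 1238/315 + 2854/35 = 26924/315.


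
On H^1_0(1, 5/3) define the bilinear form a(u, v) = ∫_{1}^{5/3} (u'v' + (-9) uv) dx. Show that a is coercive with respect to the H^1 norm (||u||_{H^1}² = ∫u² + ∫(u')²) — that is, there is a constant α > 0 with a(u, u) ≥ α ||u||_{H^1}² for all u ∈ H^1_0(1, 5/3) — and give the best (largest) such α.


α = 9*(-4 + π^2)/(4 + 9*π^2)

Coercivity of a(·,·) on H^1_0(1, 5/3) means a(u, u) ≥ α ||u||_{H^1}² for every u ∈ H^1_0.
The interval has length L = 2/3, and Poincaré/coercivity depend only on L. Here a(u, u) = ∫(u')² + (-9)·∫u².
Here c = -9 < 0 with |c| < (π/L)² = 9*π^2/4, so coercivity still holds. The condition a(u,u) ≥ α||u||_{H^1}² reads (1−α)∫(u')² ≥ (α−c)∫u². Any admissible α is ≤ 1 (rapidly oscillating u have ∫u²/∫(u')² → 0), and α = 1 would force 0 ≥ (1−c)∫u², impossible since c < 1; so 1−α > 0. By the sharp Poincaré inequality on H^1_0 of an interval of length L, ∫(u')² ≥ (π/L)²∫u² with equality for the first sine mode sin(π(x−x₀)/L) (x₀ the left endpoint), so the inequality holds for all u iff (1−α)(π/L)² ≥ α − c, i.e. α ≤ ((π/L)² + c)/((π/L)² + 1) = (1 + c(L/π)²)/(1 + (L/π)²). (Direct route, valid since c ≤ 0: Poincaré gives c∫u² ≥ c(L/π)²∫(u')², so a(u,u) ≥ (1 + c(L/π)²)∫(u')², while ||u||_{H^1}² ≤ (1 + (L/π)²)∫(u')²; dividing yields the same α.) With (π/L)² = 9*π^2/4 and c = -9, the largest admissible constant is α = ((π/L)² + c)/((π/L)² + 1).
Simplifying, α = 9*(-4 + π^2)/(4 + 9*π^2).


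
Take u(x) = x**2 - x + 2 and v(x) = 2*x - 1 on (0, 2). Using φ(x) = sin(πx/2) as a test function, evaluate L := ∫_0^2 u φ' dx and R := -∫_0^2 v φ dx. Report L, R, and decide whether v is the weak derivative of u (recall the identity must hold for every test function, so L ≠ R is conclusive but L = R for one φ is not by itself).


LHS = -4/π, RHS = -4/π. Yes, v = u' weakly.

u(x) = x**2 - x + 2, classical derivative u'(x) = 2*x - 1.
φ(x) = sin(πx/2), so φ'(x) = π*cos(π*x/2)/2.
Note φ(0) = φ(2) = 0, so the boundary term u·φ vanishes.
LHS = ∫_0^2 u(x) φ'(x) dx = ∫_0^2 (π*x^2*cos(π*x/2)/2 - π*x*cos(π*x/2)/2 + π*cos(π*x/2)) dx. Term by term:
  ∫_0^2 π*cos(π*x/2) dx = 0;  ∫_0^2 π*x^2*cos(π*x/2)/2 dx = -8/π;  ∫_0^2 -π*x*cos(π*x/2)/2 dx = 4/π.
Sum: 0 − 8/π + 4/π = -4/π.
So LHS = -4/π.
∫_0^2 v(x) φ(x) dx = ∫_0^2 (2*x*sin(π*x/2) - sin(π*x/2)) dx. Term by term:
  ∫_0^2 -sin(π*x/2) dx = -4/π;  ∫_0^2 2*x*sin(π*x/2) dx = 8/π.
Sum: -4/π + 8/π = 4/π.
So RHS = -∫_0^2 v(x) φ(x) dx = -4/π.
LHS = RHS, so the identity holds for this test φ.
Moreover u is smooth here and v(x) = u'(x) = 2*x - 1 pointwise, so the identity holds for every test function. Hence v is the weak derivative of u.


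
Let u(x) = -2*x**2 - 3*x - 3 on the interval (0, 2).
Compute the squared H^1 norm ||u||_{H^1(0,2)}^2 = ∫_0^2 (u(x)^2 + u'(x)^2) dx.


||u||_{H^1}^2 = 4384/15

The H^1 norm (squared) on an interval (0, L) is
  ||u||_{H^1}^2 = ∫_0^L u(x)^2 dx + ∫_0^L u'(x)^2 dx.
Compute u'(x) = -4*x - 3.
Then u(x)^2 = 4*x**4 + 12*x**3 + 21*x**2 + 18*x + 9 and u'(x)^2 = 16*x**2 + 24*x + 9.
Integrate each monomial from 0 to 2 using ∫_0^2 c·x^n dx = c·2^(n+1)/(n+1):
  ∫_0^2 u(x)^2 dx = ∫_0^2 (4*x^4 + 12*x^3 + 21*x^2 + 18*x + 9) dx. Term by term:
    ∫_0^2 4*x^4 dx = 128/5;  ∫_0^2 12*x^3 dx = 48;  ∫_0^2 21*x^2 dx = 56;
    ∫_0^2 18*x dx = 36;  ∫_0^2 9 dx = 18.
  Sum: 128/5 + 48 + 56 + 36 + 18 = 918/5.
  ∫_0^2 u'(x)^2 dx = ∫_0^2 (16*x^2 + 24*x + 9) dx. Term by term:
    ∫_0^2 16*x^2 dx = 128/3;  ∫_0^2 24*x dx = 48;  ∫_0^2 9 dx = 18.
  Sum: 128/3 + 48 + 18 = 326/3.
Adding: ||u||_{H^1}^2 = 918/5 + 326/3 = 4384/15.


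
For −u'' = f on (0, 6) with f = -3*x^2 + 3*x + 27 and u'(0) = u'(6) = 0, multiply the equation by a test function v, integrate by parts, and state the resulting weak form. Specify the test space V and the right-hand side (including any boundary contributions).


V = H^1(0, 6) (no boundary constraint on v; u is determined up to an additive constant); weak form: ∫_0^6 u'v' dx = ∫_0^6 (-3*x^2 + 3*x + 27) v dx for all v ∈ V.

Multiply both sides by a test function v and integrate from 0 to 6:
  ∫_0^6 −u''(x) v(x) dx = ∫_0^6 f(x) v(x) dx.
Integrate the LHS by parts once:
  ∫_0^6 −u'' v dx = −[u'(x) v(x)]_0^6 + ∫_0^6 u'(x) v'(x) dx.
Thus ∫_0^6 u'(x) v'(x) dx = ∫_0^6 f(x) v(x) dx + [u'(x) v(x)]_0^6.
Choose V so that boundary terms are either known or forced to vanish.
u has homogeneous Neumann: u'(0) = u'(6) = 0. So [u' v]_0^6 = 0·v(6) − 0·v(0) = 0 for any v; take V = H^1(0, 6).
Weak formulation: find u (satisfying any essential BC) such that ∫_0^6 u'(x) v'(x) dx = ∫_0^6 f v dx for all v ∈ V (homogeneous Neumann, so boundary terms vanish).
Substituting f(x) = -3*x^2 + 3*x + 27, the right-hand side is ∫_0^6 (-3*x^2 + 3*x + 27) v dx.
Compatibility check (pure Neumann): taking v ≡ 1 ∈ V gives 0 = ∫_0^6 f dx + (0) − (0), i.e. ∫_0^6 f dx must equal u'(0) − u'(6) = 0. Indeed ∫_0^6 (-3*x^2 + 3*x + 27) dx = 0, so the data are compatible. The solution is then unique only up to an additive constant (fix it e.g. by requiring ∫_0^6 u dx = 0).


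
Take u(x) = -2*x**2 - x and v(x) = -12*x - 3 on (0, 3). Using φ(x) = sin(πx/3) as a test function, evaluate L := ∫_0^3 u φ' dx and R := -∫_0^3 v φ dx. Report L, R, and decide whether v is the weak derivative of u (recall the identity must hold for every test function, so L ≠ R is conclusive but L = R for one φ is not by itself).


LHS = 42/π, RHS = 126/π. No, v is not the weak derivative of u.

u(x) = -2*x**2 - x, classical derivative u'(x) = -4*x - 1.
φ(x) = sin(πx/3), so φ'(x) = π*cos(π*x/3)/3.
Note φ(0) = φ(3) = 0, so the boundary term u·φ vanishes.
LHS = ∫_0^3 u(x) φ'(x) dx = ∫_0^3 (-2*π*x^2*cos(π*x/3)/3 - π*x*cos(π*x/3)/3) dx. Term by term:
  ∫_0^3 -2*π*x^2*cos(π*x/3)/3 dx = 36/π;  ∫_0^3 -π*x*cos(π*x/3)/3 dx = 6/π.
Sum: 36/π + 6/π = 42/π.
So LHS = 42/π.
∫_0^3 v(x) φ(x) dx = ∫_0^3 (-12*x*sin(π*x/3) - 3*sin(π*x/3)) dx. Term by term:
  ∫_0^3 -3*sin(π*x/3) dx = -18/π;  ∫_0^3 -12*x*sin(π*x/3) dx = -108/π.
Sum: -18/π − 108/π = -126/π.
So RHS = -∫_0^3 v(x) φ(x) dx = 126/π.
LHS − RHS = -84/π ≠ 0, so the identity fails.
(For a valid weak derivative the identity must hold for EVERY test function, in particular this one. The failure shows v is NOT the weak derivative of u.)
Correct weak derivative would be u'(x) = -4*x - 1.


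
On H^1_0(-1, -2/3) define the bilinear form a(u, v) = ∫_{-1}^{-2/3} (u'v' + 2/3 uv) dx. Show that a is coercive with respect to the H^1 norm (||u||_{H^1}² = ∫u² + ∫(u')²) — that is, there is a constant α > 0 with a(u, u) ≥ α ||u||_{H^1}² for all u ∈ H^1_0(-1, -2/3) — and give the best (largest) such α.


α = (2 + 27*π^2)/(3*(1 + 9*π^2))

Coercivity of a(·,·) on H^1_0(-1, -2/3) means a(u, u) ≥ α ||u||_{H^1}² for every u ∈ H^1_0.
The interval has length L = 1/3, and Poincaré/coercivity depend only on L. Here a(u, u) = ∫(u')² + (2/3)·∫u².
Here 0 < c = 2/3 < 1. The condition a(u,u) ≥ α||u||_{H^1}² reads (1−α)∫(u')² ≥ (α−c)∫u². Any admissible α is ≤ 1 (rapidly oscillating u have ∫u²/∫(u')² → 0), and α = 1 would force 0 ≥ (1−c)∫u², impossible since c < 1; so 1−α > 0. By the sharp Poincaré inequality on H^1_0 of an interval of length L, ∫(u')² ≥ (π/L)²∫u² with equality for the first sine mode sin(π(x−x₀)/L) (x₀ the left endpoint), so the inequality holds for all u iff (1−α)(π/L)² ≥ α − c, i.e. α ≤ ((π/L)² + c)/((π/L)² + 1) = (1 + c(L/π)²)/(1 + (L/π)²). With (π/L)² = 9*π^2 and c = 2/3, the largest admissible constant is α = ((π/L)² + c)/((π/L)² + 1).
Simplifying, α = (2 + 27*π^2)/(3*(1 + 9*π^2)).


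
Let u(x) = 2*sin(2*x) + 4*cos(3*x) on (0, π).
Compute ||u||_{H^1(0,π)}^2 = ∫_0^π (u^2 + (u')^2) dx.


||u||_{H^1(0,π)}^2 = -128 + 90*π

u'(x) = -12*sin(3*x) + 4*cos(2*x).
Expand u² and (u')² and integrate term by term on (0, π), using: for integers n ≥ 1, ∫_0^π sin²(nx) dx = ∫_0^π cos²(nx) dx = π/2; for n ≠ n', ∫_0^π sin(nx)sin(n'x) dx = ∫_0^π cos(nx)cos(n'x) dx = 0; and by product-to-sum, ∫_0^π sin(nx)cos(n'x) dx = ½∫_0^π [sin((n+n')x) + sin((n−n')x)] dx, which is 0 when n+n' is even and 2n/(n²−n'²) when n+n' is odd (it need not vanish on (0, π)).
  u² squared terms: (2)²·∫sin(2x)² dx = 4·π/2 = 2*π;  (4)²·∫cos(3x)² dx = 16·π/2 = 8*π.
  u² cross terms: 2·(2)·(4)·∫sin(2x)·cos(3x) dx = 16·(-4/5) = -64/5.
  So ∫_0^π u² dx = 2*π + 8*π − 64/5 = -64/5 + 10*π.
  (u')² squared terms: (-12)²·∫sin(3x)² dx = 144·π/2 = 72*π;  (4)²·∫cos(2x)² dx = 16·π/2 = 8*π.
  (u')² cross terms: 2·(-12)·(4)·∫sin(3x)·cos(2x) dx = -96·(6/5) = -576/5.
  So ∫_0^π (u')² dx = 72*π + 8*π − 576/5 = -576/5 + 80*π.
||u||_{H^1}^2 = (-64/5 + 10*π) + (-576/5 + 80*π) = -128 + 90*π.
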